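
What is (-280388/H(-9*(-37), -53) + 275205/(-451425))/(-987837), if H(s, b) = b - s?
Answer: -1405199153/1912562740465 ≈ -0.00073472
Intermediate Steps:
(-280388/H(-9*(-37), -53) + 275205/(-451425))/(-987837) = (-280388/(-53 - (-9)*(-37)) + 275205/(-451425))/(-987837) = (-280388/(-53 - 1*333) + 275205*(-1/451425))*(-1/987837) = (-280388/(-53 - 333) - 18347/30095)*(-1/987837) = (-280388/(-386) - 18347/30095)*(-1/987837) = (-280388*(-1/386) - 18347/30095)*(-1/987837) = (140194/193 - 18347/30095)*(-1/987837) = (4215597459/5808335)*(-1/987837) = -1405199153/1912562740465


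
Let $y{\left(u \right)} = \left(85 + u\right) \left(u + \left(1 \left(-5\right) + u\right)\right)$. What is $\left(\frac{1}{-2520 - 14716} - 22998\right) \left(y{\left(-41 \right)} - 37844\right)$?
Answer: $\frac{4129627785122}{4309} \approx 9.5837 \cdot 10^{8}$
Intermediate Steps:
$y{\left(u \right)} = \left(-5 + 2 u\right) \left(85 + u\right)$ ($y{\left(u \right)} = \left(85 + u\right) \left(u + \left(-5 + u\right)\right) = \left(85 + u\right) \left(-5 + 2 u\right) = \left(-5 + 2 u\right) \left(85 + u\right)$)
$\left(\frac{1}{-2520 - 14716} - 22998\right) \left(y{\left(-41 \right)} - 37844\right) = \left(\frac{1}{-2520 - 14716} - 22998\right) \left(\left(-425 + 2 \left(-41\right)^{2} + 165 \left(-41\right)\right) - 37844\right) = \left(\frac{1}{-17236} - 22998\right) \left(\left(-425 + 2 \cdot 1681 - 6765\right) - 37844\right) = \left(- \frac{1}{17236} - 22998\right) \left(\left(-425 + 3362 - 6765\right) - 37844\right) = - \frac{396393529 \left(-3828 - 37844\right)}{17236} = \left(- \frac{396393529}{17236}\right) \left(-41672\right) = \frac{4129627785122}{4309}$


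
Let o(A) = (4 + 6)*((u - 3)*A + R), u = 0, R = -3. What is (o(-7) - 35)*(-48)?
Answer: -6960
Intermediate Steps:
o(A) = -30 - 30*A (o(A) = (4 + 6)*((0 - 3)*A - 3) = 10*(-3*A - 3) = 10*(-3 - 3*A) = -30 - 30*A)
(o(-7) - 35)*(-48) = ((-30 - 30*(-7)) - 35)*(-48) = ((-30 + 210) - 35)*(-48) = (180 - 35)*(-48) = 145*(-48) = -6960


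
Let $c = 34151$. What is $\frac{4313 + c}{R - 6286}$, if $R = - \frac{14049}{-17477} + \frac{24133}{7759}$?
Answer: $- \frac{2607936954976}{425938117833} \approx -6.1228$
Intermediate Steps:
$R = \frac{530778632}{135604043}$ ($R = \left(-14049\right) \left(- \frac{1}{17477}\right) + 24133 \cdot \frac{1}{7759} = \frac{14049}{17477} + \frac{24133}{7759} = \frac{530778632}{135604043} \approx 3.9142$)
$\frac{4313 + c}{R - 6286} = \frac{4313 + 34151}{\frac{530778632}{135604043} - 6286} = \frac{38464}{- \frac{851876235666}{135604043}} = 38464 \left(- \frac{135604043}{851876235666}\right) = - \frac{2607936954976}{425938117833}$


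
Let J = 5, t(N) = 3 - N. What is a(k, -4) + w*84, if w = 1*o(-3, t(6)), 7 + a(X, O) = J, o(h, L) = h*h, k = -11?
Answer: 754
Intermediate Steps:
o(h, L) = h**2
a(X, O) = -2 (a(X, O) = -7 + 5 = -2)
w = 9 (w = 1*(-3)**2 = 1*9 = 9)
a(k, -4) + w*84 = -2 + 9*84 = -2 + 756 = 754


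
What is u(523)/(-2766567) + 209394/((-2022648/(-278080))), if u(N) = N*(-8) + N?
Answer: 6712185627416257/233157967059 ≈ 28788.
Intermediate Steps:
u(N) = -7*N (u(N) = -8*N + N = -7*N)
u(523)/(-2766567) + 209394/((-2022648/(-278080))) = -7*523/(-2766567) + 209394/((-2022648/(-278080))) = -3661*(-1/2766567) + 209394/((-2022648*(-1/278080))) = 3661/2766567 + 209394/(252831/34760) = 3661/2766567 + 209394*(34760/252831) = 3661/2766567 + 2426178480/84277 = 6712185627416257/233157967059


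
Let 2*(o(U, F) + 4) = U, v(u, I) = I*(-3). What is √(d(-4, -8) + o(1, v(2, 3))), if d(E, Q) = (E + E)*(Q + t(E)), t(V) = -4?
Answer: √370/2 ≈ 9.6177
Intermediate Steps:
v(u, I) = -3*I
o(U, F) = -4 + U/2
d(E, Q) = 2*E*(-4 + Q) (d(E, Q) = (E + E)*(Q - 4) = (2*E)*(-4 + Q) = 2*E*(-4 + Q))
√(d(-4, -8) + o(1, v(2, 3))) = √(2*(-4)*(-4 - 8) + (-4 + (½)*1)) = √(2*(-4)*(-12) + (-4 + ½)) = √(96 - 7/2) = √(185/2) = √370/2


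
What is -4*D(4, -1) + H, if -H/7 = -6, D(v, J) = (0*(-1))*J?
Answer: 42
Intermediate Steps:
D(v, J) = 0 (D(v, J) = 0*J = 0)
H = 42 (H = -7*(-6) = 42)
-4*D(4, -1) + H = -4*0 + 42 = 0 + 42 = 42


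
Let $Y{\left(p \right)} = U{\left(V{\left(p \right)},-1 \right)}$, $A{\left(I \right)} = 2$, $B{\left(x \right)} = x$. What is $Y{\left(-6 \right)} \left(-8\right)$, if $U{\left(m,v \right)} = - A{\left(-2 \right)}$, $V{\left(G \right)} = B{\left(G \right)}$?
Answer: $16$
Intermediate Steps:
$V{\left(G \right)} = G$
$U{\left(m,v \right)} = -2$ ($U{\left(m,v \right)} = \left(-1\right) 2 = -2$)
$Y{\left(p \right)} = -2$
$Y{\left(-6 \right)} \left(-8\right) = \left(-2\right) \left(-8\right) = 16$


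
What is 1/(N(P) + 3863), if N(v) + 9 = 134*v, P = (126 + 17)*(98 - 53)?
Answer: 1/866144 ≈ 1.1545e-6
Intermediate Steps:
P = 6435 (P = 143*45 = 6435)
N(v) = -9 + 134*v
1/(N(P) + 3863) = 1/((-9 + 134*6435) + 3863) = 1/((-9 + 862290) + 3863) = 1/(862281 + 3863) = 1/866144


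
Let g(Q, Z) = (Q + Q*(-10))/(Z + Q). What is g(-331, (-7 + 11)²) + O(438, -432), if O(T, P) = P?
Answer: -15451/35 ≈ -441.46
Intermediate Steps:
g(Q, Z) = -9*Q/(Q + Z) (g(Q, Z) = (Q - 10*Q)/(Q + Z) = (-9*Q)/(Q + Z) = -9*Q/(Q + Z))
g(-331, (-7 + 11)²) + O(438, -432) = -9*(-331)/(-331 + (-7 + 11)²) - 432 = -9*(-331)/(-331 + 4²) - 432 = -9*(-331)/(-331 + 16) - 432 = -9*(-331)/(-315) - 432 = -9*(-331)*(-1/315) - 432 = -331/35 - 432 = -15451/35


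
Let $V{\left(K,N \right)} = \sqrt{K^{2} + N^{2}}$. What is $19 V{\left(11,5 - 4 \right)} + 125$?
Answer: $125 + 19 \sqrt{122} \approx 334.86$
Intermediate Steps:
$19 V{\left(11,5 - 4 \right)} + 125 = 19 \sqrt{11^{2} + \left(5 - 4\right)^{2}} + 125 = 19 \sqrt{121 + \left(5 - 4\right)^{2}} + 125 = 19 \sqrt{121 + 1^{2}} + 125 = 19 \sqrt{121 + 1} + 125 = 19 \sqrt{122} + 125 = 125 + 19 \sqrt{122}$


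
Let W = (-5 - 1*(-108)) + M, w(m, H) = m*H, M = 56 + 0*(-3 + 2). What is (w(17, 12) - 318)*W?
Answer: -18126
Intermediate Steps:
M = 56 (M = 56 + 0*(-1) = 56 + 0 = 56)
w(m, H) = H*m
W = 159 (W = (-5 - 1*(-108)) + 56 = (-5 + 108) + 56 = 103 + 56 = 159)
(w(17, 12) - 318)*W = (12*17 - 318)*159 = (204 - 318)*159 = -114*159 = -18126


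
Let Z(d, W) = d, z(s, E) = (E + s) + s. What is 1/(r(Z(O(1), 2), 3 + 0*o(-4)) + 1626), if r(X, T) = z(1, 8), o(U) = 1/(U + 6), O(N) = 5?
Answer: 1/1636 ≈ 0.00061125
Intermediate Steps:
z(s, E) = E + 2*s
o(U) = 1/(6 + U)
r(X, T) = 10 (r(X, T) = 8 + 2*1 = 8 + 2 = 10)
1/(r(Z(O(1), 2), 3 + 0*o(-4)) + 1626) = 1/(10 + 1626) = 1/1636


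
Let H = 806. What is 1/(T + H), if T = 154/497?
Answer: 71/57248 ≈ 0.0012402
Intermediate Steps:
T = 22/71 (T = 154*(1/497) = 22/71 ≈ 0.30986)
1/(T + H) = 1/(22/71 + 806) = 1/(57248/71) = 71/57248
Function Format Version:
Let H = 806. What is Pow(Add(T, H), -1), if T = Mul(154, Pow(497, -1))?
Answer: Rational(71, 57248) ≈ 0.0012402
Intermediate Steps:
T = Rational(22, 71) (T = Mul(154, Rational(1, 497)) = Rational(22, 71) ≈ 0.30986)
Pow(Add(T, H), -1) = Pow(Add(Rational(22, 71), 806), -1) = Pow(Rational(57248, 71), -1) = Rational(71, 57248)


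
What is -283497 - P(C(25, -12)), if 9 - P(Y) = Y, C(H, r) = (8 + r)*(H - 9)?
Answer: -283570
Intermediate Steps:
C(H, r) = (-9 + H)*(8 + r) (C(H, r) = (8 + r)*(-9 + H) = (-9 + H)*(8 + r))
P(Y) = 9 - Y
-283497 - P(C(25, -12)) = -283497 - (9 - (-72 - 9*(-12) + 8*25 + 25*(-12))) = -283497 - (9 - (-72 + 108 + 200 - 300)) = -283497 - (9 - 1*(-64)) = -283497 - (9 + 64) = -283497 - 1*73 = -283497 - 73 = -283570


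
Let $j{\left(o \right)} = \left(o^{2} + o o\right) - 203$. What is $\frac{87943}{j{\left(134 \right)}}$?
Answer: $\frac{87943}{35709} \approx 2.4628$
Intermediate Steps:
$j{\left(o \right)} = -203 + 2 o^{2}$ ($j{\left(o \right)} = \left(o^{2} + o^{2}\right) - 203 = 2 o^{2} - 203 = -203 + 2 o^{2}$)
$\frac{87943}{j{\left(134 \right)}} = \frac{87943}{-203 + 2 \cdot 134^{2}} = \frac{87943}{-203 + 2 \cdot 17956} = \frac{87943}{-203 + 35912} = \frac{87943}{35709}$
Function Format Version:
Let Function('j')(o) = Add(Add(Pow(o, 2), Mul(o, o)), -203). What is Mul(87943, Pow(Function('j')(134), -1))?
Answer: Rational(87943, 35709) ≈ 2.4628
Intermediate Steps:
Function('j')(o) = Add(-203, Mul(2, Pow(o, 2))) (Function('j')(o) = Add(Add(Pow(o, 2), Pow(o, 2)), -203) = Add(Mul(2, Pow(o, 2)), -203) = Add(-203, Mul(2, Pow(o, 2))))
Mul(87943, Pow(Function('j')(134), -1)) = Mul(87943, Pow(Add(-203, Mul(2, Pow(134, 2))), -1)) = Mul(87943, Pow(Add(-203, Mul(2, 17956)), -1)) = Mul(87943, Pow(Add(-203, 35912), -1)) = Mul(87943, Pow(35709, -1)) = Mul(87943, Rational(1, 35709)) = Rational(87943, 35709)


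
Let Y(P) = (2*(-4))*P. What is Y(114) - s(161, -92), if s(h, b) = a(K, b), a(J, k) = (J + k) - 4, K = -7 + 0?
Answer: -809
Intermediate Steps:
K = -7
Y(P) = -8*P
a(J, k) = -4 + J + k
s(h, b) = -11 + b (s(h, b) = -4 - 7 + b = -11 + b)
Y(114) - s(161, -92) = -8*114 - (-11 - 92) = -912 - 1*(-103) = -912 + 103 = -809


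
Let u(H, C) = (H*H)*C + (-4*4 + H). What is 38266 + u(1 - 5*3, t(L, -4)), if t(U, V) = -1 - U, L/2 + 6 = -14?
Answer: 45880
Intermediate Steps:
L = -40 (L = -12 + 2*(-14) = -12 - 28 = -40)
u(H, C) = -16 + H + C*H² (u(H, C) = H²*C + (-16 + H) = C*H² + (-16 + H) = -16 + H + C*H²)
38266 + u(1 - 5*3, t(L, -4)) = 38266 + (-16 + (1 - 5*3) + (-1 - 1*(-40))*(1 - 5*3)²) = 38266 + (-16 + (1 - 15) + (-1 + 40)*(1 - 15)²) = 38266 + (-16 - 14 + 39*(-14)²) = 38266 + (-16 - 14 + 39*196) = 38266 + (-16 - 14 + 7644) = 38266 + 7614 = 45880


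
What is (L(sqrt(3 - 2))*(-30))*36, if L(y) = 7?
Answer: -7560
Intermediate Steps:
(L(sqrt(3 - 2))*(-30))*36 = (7*(-30))*36 = -210*36 = -7560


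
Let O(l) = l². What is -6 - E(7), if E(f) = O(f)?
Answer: -55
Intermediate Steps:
E(f) = f²
-6 - E(7) = -6 - 1*7² = -6 - 1*49 = -6 - 49 = -55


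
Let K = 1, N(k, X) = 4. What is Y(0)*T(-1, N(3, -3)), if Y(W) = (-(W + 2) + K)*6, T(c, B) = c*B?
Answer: 24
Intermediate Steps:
T(c, B) = B*c
Y(W) = -6 - 6*W (Y(W) = (-(W + 2) + 1)*6 = (-(2 + W) + 1)*6 = ((-2 - W) + 1)*6 = (-1 - W)*6 = -6 - 6*W)
Y(0)*T(-1, N(3, -3)) = (-6 - 6*0)*(4*(-1)) = (-6 + 0)*(-4) = -6*(-4) = 24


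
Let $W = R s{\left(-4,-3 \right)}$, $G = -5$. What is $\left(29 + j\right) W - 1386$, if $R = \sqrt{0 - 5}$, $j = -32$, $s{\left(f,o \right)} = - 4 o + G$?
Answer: $-1386 - 21 i \sqrt{5} \approx -1386.0 - 46.957 i$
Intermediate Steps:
$s{\left(f,o \right)} = -5 - 4 o$ ($s{\left(f,o \right)} = - 4 o - 5 = -5 - 4 o$)
$R = i \sqrt{5}$ ($R = \sqrt{-5} = i \sqrt{5} \approx 2.2361 i$)
$W = 7 i \sqrt{5}$ ($W = i \sqrt{5} \left(-5 - -12\right) = i \sqrt{5} \left(-5 + 12\right) = i \sqrt{5} \cdot 7 = 7 i \sqrt{5} \approx 15.652 i$)
$\left(29 + j\right) W - 1386 = \left(29 - 32\right) 7 i \sqrt{5} - 1386 = - 3 \cdot 7 i \sqrt{5} - 1386 = - 21 i \sqrt{5} - 1386 = -1386 - 21 i \sqrt{5}$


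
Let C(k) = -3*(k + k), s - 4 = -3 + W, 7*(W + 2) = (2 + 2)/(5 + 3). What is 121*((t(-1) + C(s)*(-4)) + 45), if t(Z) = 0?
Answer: 19239/7 ≈ 2748.4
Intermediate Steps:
W = -27/14 (W = -2 + ((2 + 2)/(5 + 3))/7 = -2 + (4/8)/7 = -2 + (4*(⅛))/7 = -2 + (⅐)*(½) = -2 + 1/14 = -27/14 ≈ -1.9286)
s = -13/14 (s = 4 + (-3 - 27/14) = 4 - 69/14 = -13/14 ≈ -0.92857)
C(k) = -6*k
121*((t(-1) + C(s)*(-4)) + 45) = 121*((0 - 6*(-13/14)*(-4)) + 45) = 121*((0 + (39/7)*(-4)) + 45) = 121*((0 - 156/7) + 45) = 121*(-156/7 + 45) = 121*(159/7) = 19239/7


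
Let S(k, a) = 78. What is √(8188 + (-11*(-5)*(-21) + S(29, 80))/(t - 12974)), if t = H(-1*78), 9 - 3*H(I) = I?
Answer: 3*√16939529265/4315 ≈ 90.488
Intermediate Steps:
H(I) = 3 - I/3
t = 29 (t = 3 - (-1)*78/3 = 3 - ⅓*(-78) = 3 + 26 = 29)
√(8188 + (-11*(-5)*(-21) + S(29, 80))/(t - 12974)) = √(8188 + (-11*(-5)*(-21) + 78)/(29 - 12974)) = √(8188 + (55*(-21) + 78)/(-12945)) = √(8188 + (-1155 + 78)*(-1/12945)) = √(8188 - 1077*(-1/12945)) = √(8188 + 359/4315) = √(35331579/4315) = 3*√16939529265/4315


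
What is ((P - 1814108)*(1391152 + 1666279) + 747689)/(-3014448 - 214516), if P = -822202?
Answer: 8060335171921/3228964 ≈ 2.4963e+6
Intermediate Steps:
((P - 1814108)*(1391152 + 1666279) + 747689)/(-3014448 - 214516) = ((-822202 - 1814108)*(1391152 + 1666279) + 747689)/(-3014448 - 214516) = (-2636310*3057431 + 747689)/(-3228964) = (-8060335919610 + 747689)*(-1/3228964) = -8060335171921*(-1/3228964) = 8060335171921/3228964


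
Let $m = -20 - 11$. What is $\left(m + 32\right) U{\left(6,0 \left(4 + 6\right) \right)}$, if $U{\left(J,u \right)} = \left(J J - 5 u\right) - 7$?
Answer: $29$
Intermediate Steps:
$m = -31$
$U{\left(J,u \right)} = -7 + J^{2} - 5 u$ ($U{\left(J,u \right)} = \left(J^{2} - 5 u\right) - 7 = -7 + J^{2} - 5 u$)
$\left(m + 32\right) U{\left(6,0 \left(4 + 6\right) \right)} = \left(-31 + 32\right) \left(-7 + 6^{2} - 5 \cdot 0 \left(4 + 6\right)\right) = 1 \left(-7 + 36 - 5 \cdot 0 \cdot 10\right) = 1 \left(-7 + 36 - 0\right) = 1 \left(-7 + 36 + 0\right) = 1 \cdot 29 = 29$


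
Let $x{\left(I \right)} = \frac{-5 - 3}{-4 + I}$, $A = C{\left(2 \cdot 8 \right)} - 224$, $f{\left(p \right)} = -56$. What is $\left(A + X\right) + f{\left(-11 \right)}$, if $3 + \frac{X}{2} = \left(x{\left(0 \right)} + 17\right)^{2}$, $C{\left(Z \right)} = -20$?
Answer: $416$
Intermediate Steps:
$A = -244$ ($A = -20 - 224 = -244$)
$x{\left(I \right)} = - \frac{8}{-4 + I}$
$X = 716$ ($X = -6 + 2 \left(- \frac{8}{-4 + 0} + 17\right)^{2} = -6 + 2 \left(- \frac{8}{-4} + 17\right)^{2} = -6 + 2 \left(\left(-8\right) \left(- \frac{1}{4}\right) + 17\right)^{2} = -6 + 2 \left(2 + 17\right)^{2} = -6 + 2 \cdot 19^{2} = -6 + 2 \cdot 361 = -6 + 722 = 716$)
$\left(A + X\right) + f{\left(-11 \right)} = \left(-244 + 716\right) - 56 = 472 - 56 = 416$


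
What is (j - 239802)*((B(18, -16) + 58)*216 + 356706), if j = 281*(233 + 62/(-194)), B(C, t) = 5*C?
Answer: -6575829264576/97 ≈ -6.7792e+10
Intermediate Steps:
j = 6342170/97 (j = 281*(233 + 62*(-1/194)) = 281*(233 - 31/97) = 281*(22570/97) = 6342170/97 ≈ 65383.)
(j - 239802)*((B(18, -16) + 58)*216 + 356706) = (6342170/97 - 239802)*((5*18 + 58)*216 + 356706) = -16918624*((90 + 58)*216 + 356706)/97 = -16918624*(148*216 + 356706)/97 = -16918624*(31968 + 356706)/97 = -16918624/97*388674 = -6575829264576/97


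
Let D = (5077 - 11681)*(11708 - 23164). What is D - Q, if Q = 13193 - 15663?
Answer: 75657894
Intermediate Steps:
Q = -2470
D = 75655424 (D = -6604*(-11456) = 75655424)
D - Q = 75655424 - 1*(-2470) = 75655424 + 2470 = 75657894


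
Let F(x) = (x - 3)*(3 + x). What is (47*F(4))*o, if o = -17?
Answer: -5593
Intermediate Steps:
F(x) = (-3 + x)*(3 + x)
(47*F(4))*o = (47*(-9 + 4**2))*(-17) = (47*(-9 + 16))*(-17) = (47*7)*(-17) = 329*(-17) = -5593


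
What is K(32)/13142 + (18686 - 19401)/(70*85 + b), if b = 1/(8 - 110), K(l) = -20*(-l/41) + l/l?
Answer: -38882990241/327010532978 ≈ -0.11890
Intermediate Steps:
K(l) = 1 + 20*l/41 (K(l) = -(-20)*l/41 + 1 = 20*l/41 + 1 = 1 + 20*l/41)
b = -1/102 (b = 1/(-102) = -1/102 ≈ -0.0098039)
K(32)/13142 + (18686 - 19401)/(70*85 + b) = (1 + (20/41)*32)/13142 + (18686 - 19401)/(70*85 - 1/102) = (1 + 640/41)*(1/13142) - 715/(5950 - 1/102) = (681/41)*(1/13142) - 715/606899/102 = 681/538822 - 715*102/606899 = 681/538822 - 72930/606899 = -38882990241/327010532978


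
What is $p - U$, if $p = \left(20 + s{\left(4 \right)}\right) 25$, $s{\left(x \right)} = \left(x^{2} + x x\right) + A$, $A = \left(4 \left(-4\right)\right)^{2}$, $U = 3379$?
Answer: $4321$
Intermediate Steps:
$A = 256$ ($A = \left(-16\right)^{2} = 256$)
$s{\left(x \right)} = 256 + 2 x^{2}$ ($s{\left(x \right)} = \left(x^{2} + x x\right) + 256 = \left(x^{2} + x^{2}\right) + 256 = 2 x^{2} + 256 = 256 + 2 x^{2}$)
$p = 7700$ ($p = \left(20 + \left(256 + 2 \cdot 4^{2}\right)\right) 25 = \left(20 + \left(256 + 2 \cdot 16\right)\right) 25 = \left(20 + \left(256 + 32\right)\right) 25 = \left(20 + 288\right) 25 = 308 \cdot 25 = 7700$)
$p - U = 7700 - 3379 = 4321$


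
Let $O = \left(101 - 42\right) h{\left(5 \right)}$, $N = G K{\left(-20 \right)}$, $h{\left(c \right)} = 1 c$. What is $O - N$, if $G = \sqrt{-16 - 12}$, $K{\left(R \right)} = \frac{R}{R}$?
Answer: $295 - 2 i \sqrt{7} \approx 295.0 - 5.2915 i$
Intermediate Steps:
$K{\left(R \right)} = 1$
$h{\left(c \right)} = c$
$G = 2 i \sqrt{7}$ ($G = \sqrt{-28} = 2 i \sqrt{7} \approx 5.2915 i$)
$N = 2 i \sqrt{7}$ ($N = 2 i \sqrt{7} \cdot 1 = 2 i \sqrt{7} \approx 5.2915 i$)
$O = 295$ ($O = \left(101 - 42\right) 5 = 59 \cdot 5 = 295$)
$O - N = 295 - 2 i \sqrt{7}$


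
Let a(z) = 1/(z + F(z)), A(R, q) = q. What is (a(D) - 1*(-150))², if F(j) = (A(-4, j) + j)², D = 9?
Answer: 2495102401/110889 ≈ 22501.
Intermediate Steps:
F(j) = 4*j² (F(j) = (j + j)² = (2*j)² = 4*j²)
a(z) = 1/(z + 4*z²)
(a(D) - 1*(-150))² = (1/(9*(1 + 4*9)) - 1*(-150))² = (1/(9*(1 + 36)) + 150)² = ((⅑)/37 + 150)² = ((⅑)*(1/37) + 150)² = (1/333 + 150)² = (49951/333)² = 2495102401/110889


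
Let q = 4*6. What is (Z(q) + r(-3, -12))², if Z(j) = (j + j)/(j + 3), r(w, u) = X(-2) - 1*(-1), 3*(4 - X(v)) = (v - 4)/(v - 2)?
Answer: 12769/324 ≈ 39.411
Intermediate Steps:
X(v) = 4 - (-4 + v)/(3*(-2 + v)) (X(v) = 4 - (v - 4)/(3*(v - 2)) = 4 - (-4 + v)/(3*(-2 + v)))
r(w, u) = 9/2 (r(w, u) = (-20 + 11*(-2))/(3*(-2 - 2)) - 1*(-1) = (⅓)*(-20 - 22)/(-4) + 1 = (⅓)*(-¼)*(-42) + 1 = 7/2 + 1 = 9/2)
q = 24
Z(j) = 2*j/(3 + j) (Z(j) = (2*j)/(3 + j) = 2*j/(3 + j))
(Z(q) + r(-3, -12))² = (2*24/(3 + 24) + 9/2)² = (2*24/27 + 9/2)² = (2*24*(1/27) + 9/2)² = (16/9 + 9/2)² = (113/18)² = 12769/324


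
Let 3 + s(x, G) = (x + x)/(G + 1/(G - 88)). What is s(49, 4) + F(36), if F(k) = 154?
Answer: 58817/335 ≈ 175.57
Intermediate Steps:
s(x, G) = -3 + 2*x/(G + 1/(-88 + G)) (s(x, G) = -3 + (x + x)/(G + 1/(G - 88)) = -3 + (2*x)/(G + 1/(-88 + G)) = -3 + 2*x/(G + 1/(-88 + G)))
s(49, 4) + F(36) = (-3 - 176*49 - 3*4**2 + 264*4 + 2*4*49)/(1 + 4**2 - 88*4) + 154 = (-3 - 8624 - 3*16 + 1056 + 392)/(1 + 16 - 352) + 154 = (-3 - 8624 - 48 + 1056 + 392)/(-335) + 154 = -1/335*(-7227) + 154 = 7227/335 + 154 = 58817/335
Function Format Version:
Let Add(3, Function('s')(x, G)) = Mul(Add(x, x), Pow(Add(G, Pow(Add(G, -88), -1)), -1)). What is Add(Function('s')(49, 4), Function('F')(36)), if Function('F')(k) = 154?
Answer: Rational(58817, 335) ≈ 175.57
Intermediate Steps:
Function('s')(x, G) = Add(-3, Mul(2, x, Pow(Add(G, Pow(Add(-88, G), -1)), -1))) (Function('s')(x, G) = Add(-3, Mul(Add(x, x), Pow(Add(G, Pow(Add(G, -88), -1)), -1))) = Add(-3, Mul(Mul(2, x), Pow(Add(G, Pow(Add(-88, G), -1)), -1))) = Add(-3, Mul(2, x, Pow(Add(G, Pow(Add(-88, G), -1)), -1))))
Add(Function('s')(49, 4), Function('F')(36)) = Add(Mul(Pow(Add(1, Pow(4, 2), Mul(-88, 4)), -1), Add(-3, Mul(-176, 49), Mul(-3, Pow(4, 2)), Mul(264, 4), Mul(2, 4, 49))), 154) = Add(Mul(Pow(Add(1, 16, -352), -1), Add(-3, -8624, Mul(-3, 16), 1056, 392)), 154) = Add(Mul(Pow(-335, -1), Add(-3, -8624, -48, 1056, 392)), 154) = Add(Mul(Rational(-1, 335), -7227), 154) = Add(Rational(7227, 335), 154) = Rational(58817, 335)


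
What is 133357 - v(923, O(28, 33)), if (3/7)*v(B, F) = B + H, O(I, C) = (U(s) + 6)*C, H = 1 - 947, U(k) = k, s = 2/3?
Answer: 400232/3 ≈ 1.3341e+5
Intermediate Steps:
s = ⅔ (s = 2*(⅓) = ⅔ ≈ 0.66667)
H = -946
O(I, C) = 20*C/3 (O(I, C) = (⅔ + 6)*C = 20*C/3)
v(B, F) = -6622/3 + 7*B/3 (v(B, F) = 7*(B - 946)/3 = 7*(-946 + B)/3 = -6622/3 + 7*B/3)
133357 - v(923, O(28, 33)) = 133357 - (-6622/3 + (7/3)*923) = 133357 - (-6622/3 + 6461/3) = 133357 - 1*(-161/3) = 133357 + 161/3 = 400232/3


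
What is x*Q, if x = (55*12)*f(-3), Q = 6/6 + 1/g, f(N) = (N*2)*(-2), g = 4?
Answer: 9900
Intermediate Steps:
f(N) = -4*N (f(N) = (2*N)*(-2) = -4*N)
Q = 5/4 (Q = 6/6 + 1/4 = 6*(⅙) + 1*(¼) = 1 + ¼ = 5/4 ≈ 1.2500)
x = 7920 (x = (55*12)*(-4*(-3)) = 660*12 = 7920)
x*Q = 7920*(5/4) = 9900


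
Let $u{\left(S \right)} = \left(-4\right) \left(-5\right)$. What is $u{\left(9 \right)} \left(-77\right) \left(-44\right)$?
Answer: $67760$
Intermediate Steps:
$u{\left(S \right)} = 20$
$u{\left(9 \right)} \left(-77\right) \left(-44\right) = 20 \left(-77\right) \left(-44\right) = \left(-1540\right) \left(-44\right) = 67760$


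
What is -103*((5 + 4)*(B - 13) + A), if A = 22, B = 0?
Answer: 9785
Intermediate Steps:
-103*((5 + 4)*(B - 13) + A) = -103*((5 + 4)*(0 - 13) + 22) = -103*(9*(-13) + 22) = -103*(-117 + 22) = -103*(-95) = 9785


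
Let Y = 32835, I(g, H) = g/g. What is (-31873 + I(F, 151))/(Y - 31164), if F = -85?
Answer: -10624/557 ≈ -19.074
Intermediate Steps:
I(g, H) = 1
(-31873 + I(F, 151))/(Y - 31164) = (-31873 + 1)/(32835 - 31164) = -31872/1671 = -31872*1/1671 = -10624/557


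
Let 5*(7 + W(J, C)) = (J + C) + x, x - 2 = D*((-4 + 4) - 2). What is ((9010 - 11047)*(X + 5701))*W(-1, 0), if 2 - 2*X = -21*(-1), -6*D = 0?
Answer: 394181907/5 ≈ 7.8836e+7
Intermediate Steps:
D = 0 (D = -1/6*0 = 0)
X = -19/2 (X = 1 - (-21)*(-1)/2 = 1 - 1/2*21 = 1 - 21/2 = -19/2 ≈ -9.5000)
x = 2 (x = 2 + 0*((-4 + 4) - 2) = 2 + 0*(0 - 2) = 2 + 0*(-2) = 2 + 0 = 2)
W(J, C) = -33/5 + C/5 + J/5 (W(J, C) = -7 + ((J + C) + 2)/5 = -7 + ((C + J) + 2)/5 = -7 + (2 + C + J)/5 = -7 + (2/5 + C/5 + J/5) = -33/5 + C/5 + J/5)
((9010 - 11047)*(X + 5701))*W(-1, 0) = ((9010 - 11047)*(-19/2 + 5701))*(-33/5 + (1/5)*0 + (1/5)*(-1)) = (-2037*11383/2)*(-33/5 + 0 - 1/5) = -23187171/2*(-34/5) = 394181907/5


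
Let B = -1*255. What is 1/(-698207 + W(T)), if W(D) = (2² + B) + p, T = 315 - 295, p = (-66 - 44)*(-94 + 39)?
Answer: -1/692408 ≈ -1.4442e-6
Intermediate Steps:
p = 6050 (p = -110*(-55) = 6050)
B = -255
T = 20
W(D) = 5799 (W(D) = (2² - 255) + 6050 = (4 - 255) + 6050 = -251 + 6050 = 5799)
1/(-698207 + W(T)) = 1/(-698207 + 5799) = 1/(-692408) = -1/692408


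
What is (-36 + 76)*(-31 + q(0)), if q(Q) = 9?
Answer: -880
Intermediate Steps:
(-36 + 76)*(-31 + q(0)) = (-36 + 76)*(-31 + 9) = 40*(-22) = -880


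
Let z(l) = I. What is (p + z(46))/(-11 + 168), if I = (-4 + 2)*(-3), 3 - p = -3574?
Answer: 3583/157 ≈ 22.822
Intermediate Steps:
p = 3577 (p = 3 - 1*(-3574) = 3 + 3574 = 3577)
I = 6 (I = -2*(-3) = 6)
z(l) = 6
(p + z(46))/(-11 + 168) = (3577 + 6)/(-11 + 168) = 3583/157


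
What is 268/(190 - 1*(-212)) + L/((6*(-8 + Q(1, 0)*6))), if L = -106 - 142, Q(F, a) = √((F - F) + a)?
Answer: 35/6 ≈ 5.8333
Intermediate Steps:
Q(F, a) = √a (Q(F, a) = √(0 + a) = √a)
L = -248
268/(190 - 1*(-212)) + L/((6*(-8 + Q(1, 0)*6))) = 268/(190 - 1*(-212)) - 248*1/(6*(-8 + √0*6)) = 268/(190 + 212) - 248*1/(6*(-8 + 0*6)) = 268/402 - 248*1/(6*(-8 + 0)) = 268*(1/402) - 248/(6*(-8)) = ⅔ - 248/(-48) = ⅔ - 248*(-1/48) = ⅔ + 31/6 = 35/6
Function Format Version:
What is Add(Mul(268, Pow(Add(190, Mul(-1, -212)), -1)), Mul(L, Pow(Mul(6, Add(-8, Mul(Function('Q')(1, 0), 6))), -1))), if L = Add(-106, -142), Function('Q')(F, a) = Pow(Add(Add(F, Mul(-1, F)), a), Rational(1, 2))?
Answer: Rational(35, 6) ≈ 5.8333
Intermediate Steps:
Function('Q')(F, a) = Pow(a, Rational(1, 2)) (Function('Q')(F, a) = Pow(Add(0, a), Rational(1, 2)) = Pow(a, Rational(1, 2)))
L = -248
Add(Mul(268, Pow(Add(190, Mul(-1, -212)), -1)), Mul(L, Pow(Mul(6, Add(-8, Mul(Function('Q')(1, 0), 6))), -1))) = Add(Mul(268, Pow(Add(190, Mul(-1, -212)), -1)), Mul(-248, Pow(Mul(6, Add(-8, Mul(Pow(0, Rational(1, 2)), 6))), -1))) = Add(Mul(268, Pow(Add(190, 212), -1)), Mul(-248, Pow(Mul(6, Add(-8, Mul(0, 6))), -1))) = Add(Mul(268, Pow(402, -1)), Mul(-248, Pow(Mul(6, Add(-8, 0)), -1))) = Add(Mul(268, Rational(1, 402)), Mul(-248, Pow(Mul(6, -8), -1))) = Add(Rational(2, 3), Mul(-248, Pow(-48, -1))) = Add(Rational(2, 3), Mul(-248, Rational(-1, 48))) = Add(Rational(2, 3), Rational(31, 6)) = Rational(35, 6)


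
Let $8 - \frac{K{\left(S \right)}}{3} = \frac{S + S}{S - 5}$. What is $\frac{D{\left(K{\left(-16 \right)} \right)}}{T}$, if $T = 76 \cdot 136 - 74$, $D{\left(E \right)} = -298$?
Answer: $- \frac{149}{5131} \approx -0.029039$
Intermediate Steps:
$K{\left(S \right)} = 24 - \frac{6 S}{-5 + S}$ ($K{\left(S \right)} = 24 - 3 \frac{S + S}{S - 5} = 24 - 3 \frac{2 S}{-5 + S} = 24 - \frac{6 S}{-5 + S}$)
$T = 10262$ ($T = 10336 - 74 = 10262$)
$\frac{D{\left(K{\left(-16 \right)} \right)}}{T} = - \frac{298}{10262} = \left(-298\right) \frac{1}{10262} = - \frac{149}{5131}$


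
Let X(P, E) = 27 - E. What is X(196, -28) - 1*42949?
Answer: -42894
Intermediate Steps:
X(196, -28) - 1*42949 = (27 - 1*(-28)) - 1*42949 = (27 + 28) - 42949 = 55 - 42949 = -42894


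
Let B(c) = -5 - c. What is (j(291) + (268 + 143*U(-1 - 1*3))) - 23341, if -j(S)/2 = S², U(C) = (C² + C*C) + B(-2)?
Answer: -188288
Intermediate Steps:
U(C) = -3 + 2*C² (U(C) = (C² + C*C) + (-5 - 1*(-2)) = (C² + C²) + (-5 + 2) = 2*C² - 3 = -3 + 2*C²)
j(S) = -2*S²
(j(291) + (268 + 143*U(-1 - 1*3))) - 23341 = (-2*291² + (268 + 143*(-3 + 2*(-1 - 1*3)²))) - 23341 = (-2*84681 + (268 + 143*(-3 + 2*(-1 - 3)²))) - 23341 = (-169362 + (268 + 143*(-3 + 2*(-4)²))) - 23341 = (-169362 + (268 + 143*(-3 + 2*16))) - 23341 = (-169362 + (268 + 143*(-3 + 32))) - 23341 = (-169362 + (268 + 143*29)) - 23341 = (-169362 + (268 + 4147)) - 23341 = (-169362 + 4415) - 23341 = -164947 - 23341 = -188288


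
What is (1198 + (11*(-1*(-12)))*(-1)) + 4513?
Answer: 5579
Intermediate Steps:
(1198 + (11*(-1*(-12)))*(-1)) + 4513 = (1198 + (11*12)*(-1)) + 4513 = (1198 + 132*(-1)) + 4513 = (1198 - 132) + 4513 = 1066 + 4513 = 5579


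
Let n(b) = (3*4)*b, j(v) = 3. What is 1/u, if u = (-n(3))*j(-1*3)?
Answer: -1/108 ≈ -0.0092593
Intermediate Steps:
n(b) = 12*b
u = -108 (u = -12*3*3 = -1*36*3 = -36*3 = -108)
1/u = 1/(-108) = -1/108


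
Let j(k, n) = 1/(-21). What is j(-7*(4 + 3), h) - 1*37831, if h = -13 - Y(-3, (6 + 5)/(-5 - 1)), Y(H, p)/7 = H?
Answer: -794452/21 ≈ -37831.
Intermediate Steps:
Y(H, p) = 7*H
h = 8 (h = -13 - 7*(-3) = -13 - 1*(-21) = -13 + 21 = 8)
j(k, n) = -1/21
j(-7*(4 + 3), h) - 1*37831 = -1/21 - 1*37831 = -1/21 - 37831 = -794452/21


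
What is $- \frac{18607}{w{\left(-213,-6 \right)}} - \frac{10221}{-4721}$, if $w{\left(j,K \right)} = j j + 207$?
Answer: $\frac{377988649}{215164296} \approx 1.7567$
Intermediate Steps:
$w{\left(j,K \right)} = 207 + j^{2}$ ($w{\left(j,K \right)} = j^{2} + 207 = 207 + j^{2}$)
$- \frac{18607}{w{\left(-213,-6 \right)}} - \frac{10221}{-4721} = - \frac{18607}{207 + \left(-213\right)^{2}} - \frac{10221}{-4721} = - \frac{18607}{207 + 45369} - - \frac{10221}{4721} = - \frac{18607}{45576} + \frac{10221}{4721} = \frac{377988649}{215164296}$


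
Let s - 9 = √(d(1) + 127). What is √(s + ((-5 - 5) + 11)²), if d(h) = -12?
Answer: √(10 + √115) ≈ 4.5523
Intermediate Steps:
s = 9 + √115 (s = 9 + √(-12 + 127) = 9 + √115 ≈ 19.724)
√(s + ((-5 - 5) + 11)²) = √((9 + √115) + ((-5 - 5) + 11)²) = √((9 + √115) + (-10 + 11)²) = √((9 + √115) + 1²) = √((9 + √115) + 1) = √(10 + √115)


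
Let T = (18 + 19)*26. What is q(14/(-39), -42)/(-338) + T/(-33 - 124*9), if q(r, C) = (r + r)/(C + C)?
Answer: -12681467/15146118 ≈ -0.83727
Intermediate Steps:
T = 962 (T = 37*26 = 962)
q(r, C) = r/C (q(r, C) = (2*r)/((2*C)) = (2*r)*(1/(2*C)) = r/C)
q(14/(-39), -42)/(-338) + T/(-33 - 124*9) = ((14/(-39))/(-42))/(-338) + 962/(-33 - 124*9) = ((14*(-1/39))*(-1/42))*(-1/338) + 962/(-33 - 31*36) = -14/39*(-1/42)*(-1/338) + 962/(-33 - 1116) = (1/117)*(-1/338) + 962/(-1149) = -1/39546 + 962*(-1/1149) = -1/39546 - 962/1149 = -12681467/15146118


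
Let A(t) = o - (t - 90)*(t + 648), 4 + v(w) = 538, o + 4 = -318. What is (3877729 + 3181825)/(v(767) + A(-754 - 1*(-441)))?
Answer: 7059554/135217 ≈ 52.209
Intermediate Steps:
o = -322 (o = -4 - 318 = -322)
v(w) = 534 (v(w) = -4 + 538 = 534)
A(t) = -322 - (-90 + t)*(648 + t) (A(t) = -322 - (t - 90)*(t + 648) = -322 - (-90 + t)*(648 + t))
(3877729 + 3181825)/(v(767) + A(-754 - 1*(-441))) = (3877729 + 3181825)/(534 + (57998 - (-754 - 1*(-441))² - 558*(-754 - 1*(-441)))) = 7059554/(534 + (57998 - (-754 + 441)² - 558*(-754 + 441))) = 7059554/(534 + (57998 - 1*(-313)² - 558*(-313))) = 7059554/(534 + (57998 - 1*97969 + 174654)) = 7059554/(534 + (57998 - 97969 + 174654)) = 7059554/(534 + 134683) = 7059554/135217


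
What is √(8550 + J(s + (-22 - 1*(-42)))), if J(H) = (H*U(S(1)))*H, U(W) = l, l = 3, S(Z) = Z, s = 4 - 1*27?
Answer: 3*√953 ≈ 92.612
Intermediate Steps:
s = -23 (s = 4 - 27 = -23)
U(W) = 3
J(H) = 3*H² (J(H) = (H*3)*H = (3*H)*H = 3*H²)
√(8550 + J(s + (-22 - 1*(-42)))) = √(8550 + 3*(-23 + (-22 - 1*(-42)))²) = √(8550 + 3*(-23 + (-22 + 42))²) = √(8550 + 3*(-23 + 20)²) = √(8550 + 3*(-3)²) = √(8550 + 3*9) = √(8550 + 27) = √8577 = 3*√953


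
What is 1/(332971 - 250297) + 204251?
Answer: 16886247175/82674 ≈ 2.0425e+5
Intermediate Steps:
1/(332971 - 250297) + 204251 = 1/82674 + 204251 = 16886247175/82674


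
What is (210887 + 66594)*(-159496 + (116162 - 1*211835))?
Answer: -70804549289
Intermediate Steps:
(210887 + 66594)*(-159496 + (116162 - 1*211835)) = 277481*(-159496 + (116162 - 211835)) = 277481*(-159496 - 95673) = 277481*(-255169) = -70804549289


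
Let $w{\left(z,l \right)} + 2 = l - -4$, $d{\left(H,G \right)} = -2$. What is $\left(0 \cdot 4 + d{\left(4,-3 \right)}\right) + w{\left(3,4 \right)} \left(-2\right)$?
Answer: $-14$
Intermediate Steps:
$w{\left(z,l \right)} = 2 + l$ ($w{\left(z,l \right)} = -2 + \left(l - -4\right) = -2 + \left(l + 4\right) = -2 + \left(4 + l\right) = 2 + l$)
$\left(0 \cdot 4 + d{\left(4,-3 \right)}\right) + w{\left(3,4 \right)} \left(-2\right) = \left(0 \cdot 4 - 2\right) + \left(2 + 4\right) \left(-2\right) = \left(0 - 2\right) + 6 \left(-2\right) = -2 - 12 = -14$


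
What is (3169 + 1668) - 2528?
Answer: 2309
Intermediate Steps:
(3169 + 1668) - 2528 = 4837 - 2528 = 2309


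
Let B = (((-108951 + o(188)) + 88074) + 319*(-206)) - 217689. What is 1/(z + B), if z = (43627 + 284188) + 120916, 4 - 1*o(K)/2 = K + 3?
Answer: 1/144077 ≈ 6.9407e-6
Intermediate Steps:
o(K) = 2 - 2*K (o(K) = 8 - 2*(K + 3) = 8 - 2*(3 + K) = 8 + (-6 - 2*K) = 2 - 2*K)
z = 448731 (z = 327815 + 120916 = 448731)
B = -304654 (B = (((-108951 + (2 - 2*188)) + 88074) + 319*(-206)) - 217689 = (((-108951 + (2 - 376)) + 88074) - 65714) - 217689 = (((-108951 - 374) + 88074) - 65714) - 217689 = ((-109325 + 88074) - 65714) - 217689 = (-21251 - 65714) - 217689 = -86965 - 217689 = -304654)
1/(z + B) = 1/(448731 - 304654) = 1/144077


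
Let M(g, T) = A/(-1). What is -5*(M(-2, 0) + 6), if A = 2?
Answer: -20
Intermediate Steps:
M(g, T) = -2 (M(g, T) = 2/(-1) = 2*(-1) = -2)
-5*(M(-2, 0) + 6) = -5*(-2 + 6) = -5*4 = -20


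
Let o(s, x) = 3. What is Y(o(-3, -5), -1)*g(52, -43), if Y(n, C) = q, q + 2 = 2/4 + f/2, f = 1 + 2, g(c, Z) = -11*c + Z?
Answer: 0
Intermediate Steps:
g(c, Z) = Z - 11*c
f = 3
q = 0 (q = -2 + (2/4 + 3/2) = -2 + (2*(1/4) + 3*(1/2)) = -2 + (1/2 + 3/2) = -2 + 2 = 0)
Y(n, C) = 0
Y(o(-3, -5), -1)*g(52, -43) = 0*(-43 - 11*52) = 0*(-43 - 572) = 0*(-615) = 0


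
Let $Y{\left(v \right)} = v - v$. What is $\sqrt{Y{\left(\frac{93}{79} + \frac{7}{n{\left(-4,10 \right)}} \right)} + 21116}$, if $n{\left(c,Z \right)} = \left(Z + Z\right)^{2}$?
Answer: $2 \sqrt{5279} \approx 145.31$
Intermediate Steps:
$n{\left(c,Z \right)} = 4 Z^{2}$ ($n{\left(c,Z \right)} = \left(2 Z\right)^{2} = 4 Z^{2}$)
$Y{\left(v \right)} = 0$
$\sqrt{Y{\left(\frac{93}{79} + \frac{7}{n{\left(-4,10 \right)}} \right)} + 21116} = \sqrt{0 + 21116} = \sqrt{21116} = 2 \sqrt{5279}$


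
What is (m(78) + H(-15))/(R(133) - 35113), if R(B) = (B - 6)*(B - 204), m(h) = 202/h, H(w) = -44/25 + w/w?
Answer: -892/21513375 ≈ -4.1463e-5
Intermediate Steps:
H(w) = -19/25 (H(w) = -44*1/25 + 1 = -44/25 + 1 = -19/25)
R(B) = (-204 + B)*(-6 + B) (R(B) = (-6 + B)*(-204 + B) = (-204 + B)*(-6 + B))
(m(78) + H(-15))/(R(133) - 35113) = (202/78 - 19/25)/((1224 + 133² - 210*133) - 35113) = (202*(1/78) - 19/25)/((1224 + 17689 - 27930) - 35113) = (101/39 - 19/25)/(-9017 - 35113) = (1784/975)/(-44130) = (1784/975)*(-1/44130) = -892/21513375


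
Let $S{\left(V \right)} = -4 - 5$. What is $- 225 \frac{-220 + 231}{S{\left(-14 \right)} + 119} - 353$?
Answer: $- \frac{751}{2} \approx -375.5$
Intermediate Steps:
$S{\left(V \right)} = -9$
$- 225 \frac{-220 + 231}{S{\left(-14 \right)} + 119} - 353 = - 225 \frac{-220 + 231}{-9 + 119} - 353 = - 225 \cdot \frac{11}{110} - 353 = - 225 \cdot 11 \cdot \frac{1}{110} - 353 = \left(-225\right) \frac{1}{10} - 353 = - \frac{45}{2} - 353 = - \frac{751}{2}$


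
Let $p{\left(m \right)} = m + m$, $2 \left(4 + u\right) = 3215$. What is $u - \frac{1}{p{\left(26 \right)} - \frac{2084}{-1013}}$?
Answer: $\frac{87806647}{54760} \approx 1603.5$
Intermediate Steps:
$u = \frac{3207}{2}$ ($u = -4 + \frac{1}{2} \cdot 3215 = -4 + \frac{3215}{2} = \frac{3207}{2} \approx 1603.5$)
$p{\left(m \right)} = 2 m$
$u - \frac{1}{p{\left(26 \right)} - \frac{2084}{-1013}} = \frac{3207}{2} - \frac{1}{2 \cdot 26 - \frac{2084}{-1013}} = \frac{3207}{2} - \frac{1}{52 - - \frac{2084}{1013}} = \frac{3207}{2} - \frac{1}{52 + \frac{2084}{1013}} = \frac{3207}{2} - \frac{1}{\frac{54760}{1013}} = \frac{3207}{2} - \frac{1013}{54760} = \frac{87806647}{54760}$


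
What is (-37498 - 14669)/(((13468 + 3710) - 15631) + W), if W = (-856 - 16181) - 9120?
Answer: 52167/24610 ≈ 2.1197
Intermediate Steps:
W = -26157 (W = -17037 - 9120 = -26157)
(-37498 - 14669)/(((13468 + 3710) - 15631) + W) = (-37498 - 14669)/(((13468 + 3710) - 15631) - 26157) = -52167/((17178 - 15631) - 26157) = -52167/(1547 - 26157) = -52167/(-24610) = -52167*(-1/24610) = 52167/24610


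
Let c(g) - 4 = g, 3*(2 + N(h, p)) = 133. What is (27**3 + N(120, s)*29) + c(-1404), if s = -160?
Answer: 58532/3 ≈ 19511.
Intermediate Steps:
N(h, p) = 127/3 (N(h, p) = -2 + (1/3)*133 = -2 + 133/3 = 127/3)
c(g) = 4 + g
(27**3 + N(120, s)*29) + c(-1404) = (27**3 + (127/3)*29) + (4 - 1404) = (19683 + 3683/3) - 1400 = 62732/3 - 1400 = 58532/3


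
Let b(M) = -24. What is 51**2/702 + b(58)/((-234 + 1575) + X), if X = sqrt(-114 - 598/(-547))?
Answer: 282922341419/76730274426 + 192*I*sqrt(527855)/983721467 ≈ 3.6872 + 0.0001418*I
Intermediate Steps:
X = 8*I*sqrt(527855)/547 (X = sqrt(-114 - 598*(-1/547)) = sqrt(-114 + 598/547) = sqrt(-61760/547) = 8*I*sqrt(527855)/547 ≈ 10.626*I)
51**2/702 + b(58)/((-234 + 1575) + X) = 51**2/702 - 24/((-234 + 1575) + 8*I*sqrt(527855)/547) = 2601*(1/702) - 24/(1341 + 8*I*sqrt(527855)/547) = 289/78 - 24/(1341 + 8*I*sqrt(527855)/547)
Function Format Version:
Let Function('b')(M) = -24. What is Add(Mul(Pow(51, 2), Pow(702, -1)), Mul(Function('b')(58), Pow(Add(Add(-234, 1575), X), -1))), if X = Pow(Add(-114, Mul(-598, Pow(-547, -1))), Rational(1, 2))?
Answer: Add(Rational(282922341419, 76730274426), Mul(Rational(192, 983721467), I, Pow(527855, Rational(1, 2)))) ≈ Add(3.6872, Mul(0.00014180, I))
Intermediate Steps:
X = Mul(Rational(8, 547), I, Pow(527855, Rational(1, 2))) (X = Pow(Add(-114, Mul(-598, Rational(-1, 547))), Rational(1, 2)) = Pow(Add(-114, Rational(598, 547)), Rational(1, 2)) = Pow(Rational(-61760, 547), Rational(1, 2)) = Mul(Rational(8, 547), I, Pow(527855, Rational(1, 2))) ≈ Mul(10.626, I))
Add(Mul(Pow(51, 2), Pow(702, -1)), Mul(Function('b')(58), Pow(Add(Add(-234, 1575), X), -1))) = Add(Mul(Pow(51, 2), Pow(702, -1)), Mul(-24, Pow(Add(Add(-234, 1575), Mul(Rational(8, 547), I, Pow(527855, Rational(1, 2)))), -1))) = Add(Mul(2601, Rational(1, 702)), Mul(-24, Pow(Add(1341, Mul(Rational(8, 547), I, Pow(527855, Rational(1, 2)))), -1))) = Add(Rational(289, 78), Mul(-24, Pow(Add(1341, Mul(Rational(8, 547), I, Pow(527855, Rational(1, 2)))), -1)))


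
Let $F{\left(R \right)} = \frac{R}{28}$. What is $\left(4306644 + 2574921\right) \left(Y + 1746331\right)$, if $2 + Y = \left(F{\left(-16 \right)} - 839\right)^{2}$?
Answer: $\frac{826539610976250}{49} \approx 1.6868 \cdot 10^{13}$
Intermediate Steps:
$F{\left(R \right)} = \frac{R}{28}$ ($F{\left(R \right)} = R \frac{1}{28} = \frac{R}{28}$)
$Y = \frac{34539031}{49}$ ($Y = -2 + \left(\frac{1}{28} \left(-16\right) - 839\right)^{2} = -2 + \left(- \frac{4}{7} - 839\right)^{2} = -2 + \left(- \frac{5877}{7}\right)^{2} = -2 + \frac{34539129}{49} = \frac{34539031}{49} \approx 7.0488 \cdot 10^{5}$)
$\left(4306644 + 2574921\right) \left(Y + 1746331\right) = \left(4306644 + 2574921\right) \left(\frac{34539031}{49} + 1746331\right) = 6881565 \cdot \frac{120109250}{49} = \frac{826539610976250}{49}$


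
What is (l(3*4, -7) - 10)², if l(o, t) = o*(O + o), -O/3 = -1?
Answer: 28900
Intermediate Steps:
O = 3 (O = -3*(-1) = 3)
l(o, t) = o*(3 + o)
(l(3*4, -7) - 10)² = ((3*4)*(3 + 3*4) - 10)² = (12*(3 + 12) - 10)² = (12*15 - 10)² = (180 - 10)² = 170² = 28900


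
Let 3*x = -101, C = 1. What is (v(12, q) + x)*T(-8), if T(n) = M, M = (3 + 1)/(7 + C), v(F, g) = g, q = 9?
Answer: -37/3 ≈ -12.333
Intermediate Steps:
x = -101/3 (x = (1/3)*(-101) = -101/3 ≈ -33.667)
M = 1/2 (M = (3 + 1)/(7 + 1) = 4/8 = 4*(1/8) = 1/2 ≈ 0.50000)
T(n) = 1/2
(v(12, q) + x)*T(-8) = (9 - 101/3)*(1/2) = -74/3*1/2 = -37/3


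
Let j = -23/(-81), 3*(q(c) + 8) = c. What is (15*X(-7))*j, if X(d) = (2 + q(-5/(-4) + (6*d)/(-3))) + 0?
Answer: -1265/324 ≈ -3.9043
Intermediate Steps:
q(c) = -8 + c/3
j = 23/81 (j = -23*(-1/81) = 23/81 ≈ 0.28395)
X(d) = -67/12 - 2*d/3 (X(d) = (2 + (-8 + (-5/(-4) + (6*d)/(-3))/3)) + 0 = (2 + (-8 + (-5*(-1/4) + (6*d)*(-1/3))/3)) + 0 = (2 + (-8 + (5/4 - 2*d)/3)) + 0 = (2 + (-8 + (5/12 - 2*d/3))) + 0 = (2 + (-91/12 - 2*d/3)) + 0 = (-67/12 - 2*d/3) + 0 = -67/12 - 2*d/3)
(15*X(-7))*j = (15*(-67/12 - 2/3*(-7)))*(23/81) = (15*(-67/12 + 14/3))*(23/81) = (15*(-11/12))*(23/81) = -55/4*23/81 = -1265/324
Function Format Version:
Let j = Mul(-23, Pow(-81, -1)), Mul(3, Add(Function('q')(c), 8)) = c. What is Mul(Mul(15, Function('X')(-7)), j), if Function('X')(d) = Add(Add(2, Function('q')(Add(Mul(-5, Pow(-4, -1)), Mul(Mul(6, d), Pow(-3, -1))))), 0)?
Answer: Rational(-1265, 324) ≈ -3.9043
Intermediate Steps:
Function('q')(c) = Add(-8, Mul(Rational(1, 3), c))
j = Rational(23, 81) (j = Mul(-23, Rational(-1, 81)) = Rational(23, 81) ≈ 0.28395)
Function('X')(d) = Add(Rational(-67, 12), Mul(Rational(-2, 3), d)) (Function('X')(d) = Add(Add(2, Add(-8, Mul(Rational(1, 3), Add(Mul(-5, Pow(-4, -1)), Mul(Mul(6, d), Pow(-3, -1)))))), 0) = Add(Add(2, Add(-8, Mul(Rational(1, 3), Add(Mul(-5, Rational(-1, 4)), Mul(Mul(6, d), Rational(-1, 3)))))), 0) = Add(Add(2, Add(-8, Mul(Rational(1, 3), Add(Rational(5, 4), Mul(-2, d))))), 0) = Add(Add(2, Add(-8, Add(Rational(5, 12), Mul(Rational(-2, 3), d)))), 0) = Add(Add(2, Add(Rational(-91, 12), Mul(Rational(-2, 3), d))), 0) = Add(Add(Rational(-67, 12), Mul(Rational(-2, 3), d)), 0) = Add(Rational(-67, 12), Mul(Rational(-2, 3), d)))
Mul(Mul(15, Function('X')(-7)), j) = Mul(Mul(15, Add(Rational(-67, 12), Mul(Rational(-2, 3), -7))), Rational(23, 81)) = Mul(Mul(15, Add(Rational(-67, 12), Rational(14, 3))), Rational(23, 81)) = Mul(Mul(15, Rational(-11, 12)), Rational(23, 81)) = Mul(Rational(-55, 4), Rational(23, 81)) = Rational(-1265, 324)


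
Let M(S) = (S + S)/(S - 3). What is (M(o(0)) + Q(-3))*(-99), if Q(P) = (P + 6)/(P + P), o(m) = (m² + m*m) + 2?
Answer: 891/2 ≈ 445.50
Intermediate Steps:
o(m) = 2 + 2*m² (o(m) = (m² + m²) + 2 = 2*m² + 2 = 2 + 2*m²)
Q(P) = (6 + P)/(2*P) (Q(P) = (6 + P)/((2*P)) = (6 + P)*(1/(2*P)) = (6 + P)/(2*P))
M(S) = 2*S/(-3 + S) (M(S) = (2*S)/(-3 + S) = 2*S/(-3 + S))
(M(o(0)) + Q(-3))*(-99) = (2*(2 + 2*0²)/(-3 + (2 + 2*0²)) + (½)*(6 - 3)/(-3))*(-99) = (2*(2 + 2*0)/(-3 + (2 + 2*0)) + (½)*(-⅓)*3)*(-99) = (2*(2 + 0)/(-3 + (2 + 0)) - ½)*(-99) = (2*2/(-3 + 2) - ½)*(-99) = (2*2/(-1) - ½)*(-99) = (2*2*(-1) - ½)*(-99) = (-4 - ½)*(-99) = -9/2*(-99) = 891/2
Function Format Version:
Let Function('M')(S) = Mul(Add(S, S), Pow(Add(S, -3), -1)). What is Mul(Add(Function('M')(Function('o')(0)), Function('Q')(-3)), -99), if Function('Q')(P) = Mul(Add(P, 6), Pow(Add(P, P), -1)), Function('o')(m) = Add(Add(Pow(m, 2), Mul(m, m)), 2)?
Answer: Rational(891, 2) ≈ 445.50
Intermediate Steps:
Function('o')(m) = Add(2, Mul(2, Pow(m, 2))) (Function('o')(m) = Add(Add(Pow(m, 2), Pow(m, 2)), 2) = Add(Mul(2, Pow(m, 2)), 2) = Add(2, Mul(2, Pow(m, 2))))
Function('Q')(P) = Mul(Rational(1, 2), Pow(P, -1), Add(6, P)) (Function('Q')(P) = Mul(Add(6, P), Pow(Mul(2, P), -1)) = Mul(Add(6, P), Mul(Rational(1, 2), Pow(P, -1))) = Mul(Rational(1, 2), Pow(P, -1), Add(6, P)))
Function('M')(S) = Mul(2, S, Pow(Add(-3, S), -1)) (Function('M')(S) = Mul(Mul(2, S), Pow(Add(-3, S), -1)) = Mul(2, S, Pow(Add(-3, S), -1)))
Mul(Add(Function('M')(Function('o')(0)), Function('Q')(-3)), -99) = Mul(Add(Mul(2, Add(2, Mul(2, Pow(0, 2))), Pow(Add(-3, Add(2, Mul(2, Pow(0, 2)))), -1)), Mul(Rational(1, 2), Pow(-3, -1), Add(6, -3))), -99) = Mul(Add(Mul(2, Add(2, Mul(2, 0)), Pow(Add(-3, Add(2, Mul(2, 0))), -1)), Mul(Rational(1, 2), Rational(-1, 3), 3)), -99) = Mul(Add(Mul(2, Add(2, 0), Pow(Add(-3, Add(2, 0)), -1)), Rational(-1, 2)), -99) = Mul(Add(Mul(2, 2, Pow(Add(-3, 2), -1)), Rational(-1, 2)), -99) = Mul(Add(Mul(2, 2, Pow(-1, -1)), Rational(-1, 2)), -99) = Mul(Add(Mul(2, 2, -1), Rational(-1, 2)), -99) = Mul(Add(-4, Rational(-1, 2)), -99) = Mul(Rational(-9, 2), -99) = Rational(891, 2)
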